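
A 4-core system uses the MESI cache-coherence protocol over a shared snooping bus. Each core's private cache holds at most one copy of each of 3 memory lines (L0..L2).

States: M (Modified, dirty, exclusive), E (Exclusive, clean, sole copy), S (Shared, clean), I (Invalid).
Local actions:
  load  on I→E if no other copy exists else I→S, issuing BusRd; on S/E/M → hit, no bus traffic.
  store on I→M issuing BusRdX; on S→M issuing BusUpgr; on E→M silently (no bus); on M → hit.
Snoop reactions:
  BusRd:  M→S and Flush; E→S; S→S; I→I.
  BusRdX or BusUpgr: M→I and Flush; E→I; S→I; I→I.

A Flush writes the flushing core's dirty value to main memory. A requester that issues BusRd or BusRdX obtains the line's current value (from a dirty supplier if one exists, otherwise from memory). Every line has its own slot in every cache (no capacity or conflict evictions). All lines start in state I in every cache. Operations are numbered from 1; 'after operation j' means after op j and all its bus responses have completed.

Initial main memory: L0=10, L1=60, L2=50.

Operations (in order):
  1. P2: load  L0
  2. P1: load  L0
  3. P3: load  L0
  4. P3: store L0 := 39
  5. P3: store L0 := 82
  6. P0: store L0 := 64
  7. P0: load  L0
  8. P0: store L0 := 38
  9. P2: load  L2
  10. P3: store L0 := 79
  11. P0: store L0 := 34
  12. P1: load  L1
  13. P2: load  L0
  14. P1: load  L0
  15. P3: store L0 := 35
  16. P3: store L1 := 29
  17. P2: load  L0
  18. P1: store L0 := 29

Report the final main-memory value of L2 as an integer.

memory[L2] = 50

  op1 P2: load  L0 → I/I/E/I on L0; bus BusRd; mem=10
  op2 P1: load  L0 → I/S/S/I on L0; bus BusRd; mem=10
  op3 P3: load  L0 → I/S/S/S on L0; bus BusRd; mem=10
  op4 P3: store L0 := 39 → I/I/I/M on L0; bus BusUpgr; mem=10
  op5 P3: store L0 := 82 → I/I/I/M on L0; bus (none); mem=10
  op6 P0: store L0 := 64 → M/I/I/I on L0; bus BusRdX Flush; mem=82
  op7 P0: load  L0 → M/I/I/I on L0; bus (none); mem=82
  op8 P0: store L0 := 38 → M/I/I/I on L0; bus (none); mem=82
  op9 P2: load  L2 → I/I/E/I on L2; bus BusRd; mem=50
  op10 P3: store L0 := 79 → I/I/I/M on L0; bus BusRdX Flush; mem=38
  op11 P0: store L0 := 34 → M/I/I/I on L0; bus BusRdX Flush; mem=79
  op12 P1: load  L1 → I/E/I/I on L1; bus BusRd; mem=60
  op13 P2: load  L0 → S/I/S/I on L0; bus BusRd Flush; mem=34
  op14 P1: load  L0 → S/S/S/I on L0; bus BusRd; mem=34
  op15 P3: store L0 := 35 → I/I/I/M on L0; bus BusRdX; mem=34
  op16 P3: store L1 := 29 → I/I/I/M on L1; bus BusRdX; mem=60
  op17 P2: load  L0 → I/I/S/S on L0; bus BusRd Flush; mem=35
  op18 P1: store L0 := 29 → I/M/I/I on L0; bus BusRdX; mem=35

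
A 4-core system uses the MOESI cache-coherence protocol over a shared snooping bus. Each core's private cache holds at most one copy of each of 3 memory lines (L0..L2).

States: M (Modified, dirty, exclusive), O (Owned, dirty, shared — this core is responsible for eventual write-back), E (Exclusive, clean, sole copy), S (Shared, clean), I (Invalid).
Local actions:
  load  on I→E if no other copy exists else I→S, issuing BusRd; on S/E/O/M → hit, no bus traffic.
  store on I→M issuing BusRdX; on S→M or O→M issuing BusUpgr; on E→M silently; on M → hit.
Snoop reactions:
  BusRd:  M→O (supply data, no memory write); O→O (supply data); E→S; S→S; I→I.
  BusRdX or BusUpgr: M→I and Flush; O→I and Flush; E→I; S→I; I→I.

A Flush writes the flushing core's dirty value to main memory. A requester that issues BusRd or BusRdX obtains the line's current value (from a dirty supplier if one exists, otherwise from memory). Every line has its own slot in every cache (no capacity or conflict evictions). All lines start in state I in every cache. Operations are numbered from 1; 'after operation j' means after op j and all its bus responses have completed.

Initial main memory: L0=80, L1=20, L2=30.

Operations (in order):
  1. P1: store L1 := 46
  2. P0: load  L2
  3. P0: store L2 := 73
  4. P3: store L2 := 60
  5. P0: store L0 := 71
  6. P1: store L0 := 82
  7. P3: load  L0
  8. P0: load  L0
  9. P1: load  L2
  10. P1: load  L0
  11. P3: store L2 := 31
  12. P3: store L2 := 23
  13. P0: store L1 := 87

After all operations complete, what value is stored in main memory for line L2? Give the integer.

memory[L2] = 73

[1] P1: store L1 := 46 | P0:I, P1:M(46), P2:I, P3:I | bus: BusRdX
[2] P0: load  L2 | P0:E(30), P1:I, P2:I, P3:I | bus: BusRd
[3] P0: store L2 := 73 | P0:M(73), P1:I, P2:I, P3:I | bus: none
[4] P3: store L2 := 60 | P0:I, P1:I, P2:I, P3:M(60) | bus: BusRdX,Flush
[5] P0: store L0 := 71 | P0:M(71), P1:I, P2:I, P3:I | bus: BusRdX
[6] P1: store L0 := 82 | P0:I, P1:M(82), P2:I, P3:I | bus: BusRdX,Flush
[7] P3: load  L0 | P0:I, P1:O(82), P2:I, P3:S(82) | bus: BusRd
[8] P0: load  L0 | P0:S(82), P1:O(82), P2:I, P3:S(82) | bus: BusRd
[9] P1: load  L2 | P0:I, P1:S(60), P2:I, P3:O(60) | bus: BusRd
[10] P1: load  L0 | P0:S(82), P1:O(82), P2:I, P3:S(82) | bus: none
[11] P3: store L2 := 31 | P0:I, P1:I, P2:I, P3:M(31) | bus: BusUpgr
[12] P3: store L2 := 23 | P0:I, P1:I, P2:I, P3:M(23) | bus: none
[13] P0: store L1 := 87 | P0:M(87), P1:I, P2:I, P3:I | bus: BusRdX,Flush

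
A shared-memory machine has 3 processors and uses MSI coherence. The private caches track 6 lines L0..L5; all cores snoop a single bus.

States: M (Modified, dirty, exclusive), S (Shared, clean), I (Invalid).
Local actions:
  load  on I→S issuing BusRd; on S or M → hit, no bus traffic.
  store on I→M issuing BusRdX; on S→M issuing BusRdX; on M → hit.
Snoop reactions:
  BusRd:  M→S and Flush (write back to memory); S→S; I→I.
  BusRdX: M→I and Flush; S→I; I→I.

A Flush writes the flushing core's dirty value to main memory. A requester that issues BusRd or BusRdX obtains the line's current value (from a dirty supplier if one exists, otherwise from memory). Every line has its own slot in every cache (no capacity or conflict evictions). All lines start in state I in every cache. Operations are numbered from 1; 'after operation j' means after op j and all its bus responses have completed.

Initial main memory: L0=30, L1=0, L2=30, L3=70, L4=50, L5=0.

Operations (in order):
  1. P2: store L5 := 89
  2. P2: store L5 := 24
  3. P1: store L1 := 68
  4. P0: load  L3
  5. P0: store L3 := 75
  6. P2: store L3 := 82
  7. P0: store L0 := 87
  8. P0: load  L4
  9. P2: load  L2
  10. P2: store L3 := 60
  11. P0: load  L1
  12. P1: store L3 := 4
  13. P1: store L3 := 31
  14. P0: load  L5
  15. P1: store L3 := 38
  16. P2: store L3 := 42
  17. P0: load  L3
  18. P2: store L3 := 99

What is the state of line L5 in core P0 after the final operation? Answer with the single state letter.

state = S

[1] P2: store L5 := 89 | P0:I, P1:I, P2:M(89) | bus: BusRdX
[2] P2: store L5 := 24 | P0:I, P1:I, P2:M(24) | bus: none
[3] P1: store L1 := 68 | P0:I, P1:M(68), P2:I | bus: BusRdX
[4] P0: load  L3 | P0:S(70), P1:I, P2:I | bus: BusRd
[5] P0: store L3 := 75 | P0:M(75), P1:I, P2:I | bus: BusRdX
[6] P2: store L3 := 82 | P0:I, P1:I, P2:M(82) | bus: BusRdX,Flush
[7] P0: store L0 := 87 | P0:M(87), P1:I, P2:I | bus: BusRdX
[8] P0: load  L4 | P0:S(50), P1:I, P2:I | bus: BusRd
[9] P2: load  L2 | P0:I, P1:I, P2:S(30) | bus: BusRd
[10] P2: store L3 := 60 | P0:I, P1:I, P2:M(60) | bus: none
[11] P0: load  L1 | P0:S(68), P1:S(68), P2:I | bus: BusRd,Flush
[12] P1: store L3 := 4 | P0:I, P1:M(4), P2:I | bus: BusRdX,Flush
[13] P1: store L3 := 31 | P0:I, P1:M(31), P2:I | bus: none
[14] P0: load  L5 | P0:S(24), P1:I, P2:S(24) | bus: BusRd,Flush
[15] P1: store L3 := 38 | P0:I, P1:M(38), P2:I | bus: none
[16] P2: store L3 := 42 | P0:I, P1:I, P2:M(42) | bus: BusRdX,Flush
[17] P0: load  L3 | P0:S(42), P1:I, P2:S(42) | bus: BusRd,Flush
[18] P2: store L3 := 99 | P0:I, P1:I, P2:M(99) | bus: BusRdX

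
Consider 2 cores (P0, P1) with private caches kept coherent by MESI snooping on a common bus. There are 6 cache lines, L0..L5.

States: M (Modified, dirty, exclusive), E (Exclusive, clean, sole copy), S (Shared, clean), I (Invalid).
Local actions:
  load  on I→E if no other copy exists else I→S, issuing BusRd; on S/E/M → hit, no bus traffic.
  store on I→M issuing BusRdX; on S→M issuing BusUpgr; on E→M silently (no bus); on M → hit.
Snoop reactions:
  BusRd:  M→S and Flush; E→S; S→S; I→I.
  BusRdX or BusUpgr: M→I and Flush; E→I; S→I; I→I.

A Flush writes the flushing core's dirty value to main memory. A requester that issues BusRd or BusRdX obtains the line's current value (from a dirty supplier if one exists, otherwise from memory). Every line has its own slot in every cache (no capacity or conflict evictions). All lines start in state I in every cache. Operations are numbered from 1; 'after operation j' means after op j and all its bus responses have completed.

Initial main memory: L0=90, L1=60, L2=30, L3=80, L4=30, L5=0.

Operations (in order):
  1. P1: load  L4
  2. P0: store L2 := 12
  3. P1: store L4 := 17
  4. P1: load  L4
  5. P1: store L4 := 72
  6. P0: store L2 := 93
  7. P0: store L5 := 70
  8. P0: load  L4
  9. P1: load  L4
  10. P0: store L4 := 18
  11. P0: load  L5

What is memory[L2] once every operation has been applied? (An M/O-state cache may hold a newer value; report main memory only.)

memory[L2] = 30

  op1 P1: load  L4 → I/E on L4; bus BusRd; mem=30
  op2 P0: store L2 := 12 → M/I on L2; bus BusRdX; mem=30
  op3 P1: store L4 := 17 → I/M on L4; bus (none); mem=30
  op4 P1: load  L4 → I/M on L4; bus (none); mem=30
  op5 P1: store L4 := 72 → I/M on L4; bus (none); mem=30
  op6 P0: store L2 := 93 → M/I on L2; bus (none); mem=30
  op7 P0: store L5 := 70 → M/I on L5; bus BusRdX; mem=0
  op8 P0: load  L4 → S/S on L4; bus BusRd Flush; mem=72
  op9 P1: load  L4 → S/S on L4; bus (none); mem=72
  op10 P0: store L4 := 18 → M/I on L4; bus BusUpgr; mem=72
  op11 P0: load  L5 → M/I on L5; bus (none); mem=0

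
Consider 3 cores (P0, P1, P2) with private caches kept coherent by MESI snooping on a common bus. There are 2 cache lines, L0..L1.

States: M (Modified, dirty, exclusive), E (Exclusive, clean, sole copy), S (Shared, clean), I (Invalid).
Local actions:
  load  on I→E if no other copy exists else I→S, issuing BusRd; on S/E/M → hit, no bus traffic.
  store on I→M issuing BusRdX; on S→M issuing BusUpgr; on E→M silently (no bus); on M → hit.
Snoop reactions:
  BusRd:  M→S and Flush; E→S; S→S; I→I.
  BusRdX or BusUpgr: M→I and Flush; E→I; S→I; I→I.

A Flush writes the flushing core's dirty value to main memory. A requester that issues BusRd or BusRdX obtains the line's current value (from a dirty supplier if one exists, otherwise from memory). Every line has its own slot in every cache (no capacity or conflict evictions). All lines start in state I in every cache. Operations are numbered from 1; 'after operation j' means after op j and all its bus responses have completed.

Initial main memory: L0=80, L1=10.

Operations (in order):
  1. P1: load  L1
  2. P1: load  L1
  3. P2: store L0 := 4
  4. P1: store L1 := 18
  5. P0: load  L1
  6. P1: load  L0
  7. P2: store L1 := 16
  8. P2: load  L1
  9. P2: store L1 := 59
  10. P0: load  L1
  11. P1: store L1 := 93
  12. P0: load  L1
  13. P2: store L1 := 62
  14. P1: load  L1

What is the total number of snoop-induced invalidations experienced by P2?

  op1 P1: load  L1 → I/E/I on L1; bus BusRd; mem=10
  op2 P1: load  L1 → I/E/I on L1; bus (none); mem=10
  op3 P2: store L0 := 4 → I/I/M on L0; bus BusRdX; mem=80
  op4 P1: store L1 := 18 → I/M/I on L1; bus (none); mem=10
  op5 P0: load  L1 → S/S/I on L1; bus BusRd Flush; mem=18
  op6 P1: load  L0 → I/S/S on L0; bus BusRd Flush; mem=4
  op7 P2: store L1 := 16 → I/I/M on L1; bus BusRdX; mem=18
  op8 P2: load  L1 → I/I/M on L1; bus (none); mem=18
  op9 P2: store L1 := 59 → I/I/M on L1; bus (none); mem=18
  op10 P0: load  L1 → S/I/S on L1; bus BusRd Flush; mem=59
  op11 P1: store L1 := 93 → I/M/I on L1; bus BusRdX; mem=59
  op12 P0: load  L1 → S/S/I on L1; bus BusRd Flush; mem=93
  op13 P2: store L1 := 62 → I/I/M on L1; bus BusRdX; mem=93
  op14 P1: load  L1 → I/S/S on L1; bus BusRd Flush; mem=62

invalidations = 1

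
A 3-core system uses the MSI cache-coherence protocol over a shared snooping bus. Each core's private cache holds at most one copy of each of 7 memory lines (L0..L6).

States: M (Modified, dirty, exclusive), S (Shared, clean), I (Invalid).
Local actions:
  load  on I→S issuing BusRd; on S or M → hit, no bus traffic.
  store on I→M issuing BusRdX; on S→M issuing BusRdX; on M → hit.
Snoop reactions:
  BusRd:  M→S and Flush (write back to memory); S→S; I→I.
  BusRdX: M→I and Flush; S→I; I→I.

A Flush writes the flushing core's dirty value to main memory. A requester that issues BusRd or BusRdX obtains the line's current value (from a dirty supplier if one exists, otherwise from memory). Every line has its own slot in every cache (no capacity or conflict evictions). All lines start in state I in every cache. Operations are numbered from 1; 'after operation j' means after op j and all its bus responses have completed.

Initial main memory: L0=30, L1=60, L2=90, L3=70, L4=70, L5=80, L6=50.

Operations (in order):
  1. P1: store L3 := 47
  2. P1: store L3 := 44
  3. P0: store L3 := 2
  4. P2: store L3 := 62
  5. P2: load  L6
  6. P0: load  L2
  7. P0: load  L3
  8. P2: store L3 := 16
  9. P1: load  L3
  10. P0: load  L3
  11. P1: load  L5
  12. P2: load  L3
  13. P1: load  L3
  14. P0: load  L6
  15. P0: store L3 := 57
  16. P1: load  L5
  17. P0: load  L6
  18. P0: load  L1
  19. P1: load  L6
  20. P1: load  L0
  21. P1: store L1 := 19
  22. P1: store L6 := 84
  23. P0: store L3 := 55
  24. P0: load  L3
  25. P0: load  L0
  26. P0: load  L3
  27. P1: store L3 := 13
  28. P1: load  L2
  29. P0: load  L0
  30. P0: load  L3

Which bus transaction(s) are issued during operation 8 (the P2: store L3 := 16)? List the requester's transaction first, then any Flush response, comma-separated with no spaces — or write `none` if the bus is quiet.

bus = BusRdX

step 1: P1: store L3 := 47  ⟶  IMI  (L3)  txn=BusRdX  M[L3]=70
step 2: P1: store L3 := 44  ⟶  IMI  (L3)  txn=∅  M[L3]=70
step 3: P0: store L3 := 2  ⟶  MII  (L3)  txn=BusRdX+Flush  M[L3]=44
step 4: P2: store L3 := 62  ⟶  IIM  (L3)  txn=BusRdX+Flush  M[L3]=2
step 5: P2: load  L6  ⟶  IIS  (L6)  txn=BusRd  M[L6]=50
step 6: P0: load  L2  ⟶  SII  (L2)  txn=BusRd  M[L2]=90
step 7: P0: load  L3  ⟶  SIS  (L3)  txn=BusRd+Flush  M[L3]=62
step 8: P2: store L3 := 16  ⟶  IIM  (L3)  txn=BusRdX  M[L3]=62
step 9: P1: load  L3  ⟶  ISS  (L3)  txn=BusRd+Flush  M[L3]=16
step 10: P0: load  L3  ⟶  SSS  (L3)  txn=BusRd  M[L3]=16
step 11: P1: load  L5  ⟶  ISI  (L5)  txn=BusRd  M[L5]=80
step 12: P2: load  L3  ⟶  SSS  (L3)  txn=∅  M[L3]=16
step 13: P1: load  L3  ⟶  SSS  (L3)  txn=∅  M[L3]=16
step 14: P0: load  L6  ⟶  SIS  (L6)  txn=BusRd  M[L6]=50
step 15: P0: store L3 := 57  ⟶  MII  (L3)  txn=BusRdX  M[L3]=16
step 16: P1: load  L5  ⟶  ISI  (L5)  txn=∅  M[L5]=80
step 17: P0: load  L6  ⟶  SIS  (L6)  txn=∅  M[L6]=50
step 18: P0: load  L1  ⟶  SII  (L1)  txn=BusRd  M[L1]=60
step 19: P1: load  L6  ⟶  SSS  (L6)  txn=BusRd  M[L6]=50
step 20: P1: load  L0  ⟶  ISI  (L0)  txn=BusRd  M[L0]=30
step 21: P1: store L1 := 19  ⟶  IMI  (L1)  txn=BusRdX  M[L1]=60
step 22: P1: store L6 := 84  ⟶  IMI  (L6)  txn=BusRdX  M[L6]=50
step 23: P0: store L3 := 55  ⟶  MII  (L3)  txn=∅  M[L3]=16
step 24: P0: load  L3  ⟶  MII  (L3)  txn=∅  M[L3]=16
step 25: P0: load  L0  ⟶  SSI  (L0)  txn=BusRd  M[L0]=30
step 26: P0: load  L3  ⟶  MII  (L3)  txn=∅  M[L3]=16
step 27: P1: store L3 := 13  ⟶  IMI  (L3)  txn=BusRdX+Flush  M[L3]=55
step 28: P1: load  L2  ⟶  SSI  (L2)  txn=BusRd  M[L2]=90
step 29: P0: load  L0  ⟶  SSI  (L0)  txn=∅  M[L0]=30
step 30: P0: load  L3  ⟶  SSI  (L3)  txn=BusRd+Flush  M[L3]=13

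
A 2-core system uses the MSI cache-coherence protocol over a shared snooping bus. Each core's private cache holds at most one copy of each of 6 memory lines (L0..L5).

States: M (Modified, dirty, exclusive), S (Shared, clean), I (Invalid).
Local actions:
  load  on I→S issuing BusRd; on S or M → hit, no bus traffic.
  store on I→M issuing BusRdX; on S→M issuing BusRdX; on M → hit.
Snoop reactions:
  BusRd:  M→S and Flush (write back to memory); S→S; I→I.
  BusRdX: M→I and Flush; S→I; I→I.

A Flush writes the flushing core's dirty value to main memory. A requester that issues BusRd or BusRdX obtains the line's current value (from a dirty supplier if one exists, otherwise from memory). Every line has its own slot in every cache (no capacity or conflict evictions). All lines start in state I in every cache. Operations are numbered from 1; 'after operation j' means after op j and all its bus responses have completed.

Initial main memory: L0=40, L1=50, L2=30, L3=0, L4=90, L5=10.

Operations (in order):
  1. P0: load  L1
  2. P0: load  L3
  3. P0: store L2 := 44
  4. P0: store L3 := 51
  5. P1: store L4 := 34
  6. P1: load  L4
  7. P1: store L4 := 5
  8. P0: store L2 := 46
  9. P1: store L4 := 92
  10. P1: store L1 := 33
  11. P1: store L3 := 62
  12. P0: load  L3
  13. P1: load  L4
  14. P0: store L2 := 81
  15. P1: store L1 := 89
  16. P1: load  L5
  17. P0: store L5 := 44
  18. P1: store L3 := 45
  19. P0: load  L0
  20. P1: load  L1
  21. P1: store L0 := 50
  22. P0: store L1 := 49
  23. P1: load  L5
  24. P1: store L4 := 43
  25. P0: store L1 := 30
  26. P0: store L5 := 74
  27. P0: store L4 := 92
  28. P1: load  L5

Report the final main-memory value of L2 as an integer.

step 1: P0: load  L1  ⟶  SI  (L1)  txn=BusRd  M[L1]=50
step 2: P0: load  L3  ⟶  SI  (L3)  txn=BusRd  M[L3]=0
step 3: P0: store L2 := 44  ⟶  MI  (L2)  txn=BusRdX  M[L2]=30
step 4: P0: store L3 := 51  ⟶  MI  (L3)  txn=BusRdX  M[L3]=0
step 5: P1: store L4 := 34  ⟶  IM  (L4)  txn=BusRdX  M[L4]=90
step 6: P1: load  L4  ⟶  IM  (L4)  txn=∅  M[L4]=90
step 7: P1: store L4 := 5  ⟶  IM  (L4)  txn=∅  M[L4]=90
step 8: P0: store L2 := 46  ⟶  MI  (L2)  txn=∅  M[L2]=30
step 9: P1: store L4 := 92  ⟶  IM  (L4)  txn=∅  M[L4]=90
step 10: P1: store L1 := 33  ⟶  IM  (L1)  txn=BusRdX  M[L1]=50
step 11: P1: store L3 := 62  ⟶  IM  (L3)  txn=BusRdX+Flush  M[L3]=51
step 12: P0: load  L3  ⟶  SS  (L3)  txn=BusRd+Flush  M[L3]=62
step 13: P1: load  L4  ⟶  IM  (L4)  txn=∅  M[L4]=90
step 14: P0: store L2 := 81  ⟶  MI  (L2)  txn=∅  M[L2]=30
step 15: P1: store L1 := 89  ⟶  IM  (L1)  txn=∅  M[L1]=50
step 16: P1: load  L5  ⟶  IS  (L5)  txn=BusRd  M[L5]=10
step 17: P0: store L5 := 44  ⟶  MI  (L5)  txn=BusRdX  M[L5]=10
step 18: P1: store L3 := 45  ⟶  IM  (L3)  txn=BusRdX  M[L3]=62
step 19: P0: load  L0  ⟶  SI  (L0)  txn=BusRd  M[L0]=40
step 20: P1: load  L1  ⟶  IM  (L1)  txn=∅  M[L1]=50
step 21: P1: store L0 := 50  ⟶  IM  (L0)  txn=BusRdX  M[L0]=40
step 22: P0: store L1 := 49  ⟶  MI  (L1)  txn=BusRdX+Flush  M[L1]=89
step 23: P1: load  L5  ⟶  SS  (L5)  txn=BusRd+Flush  M[L5]=44
step 24: P1: store L4 := 43  ⟶  IM  (L4)  txn=∅  M[L4]=90
step 25: P0: store L1 := 30  ⟶  MI  (L1)  txn=∅  M[L1]=89
step 26: P0: store L5 := 74  ⟶  MI  (L5)  txn=BusRdX  M[L5]=44
step 27: P0: store L4 := 92  ⟶  MI  (L4)  txn=BusRdX+Flush  M[L4]=43
step 28: P1: load  L5  ⟶  SS  (L5)  txn=BusRd+Flush  M[L5]=74

memory[L2] = 30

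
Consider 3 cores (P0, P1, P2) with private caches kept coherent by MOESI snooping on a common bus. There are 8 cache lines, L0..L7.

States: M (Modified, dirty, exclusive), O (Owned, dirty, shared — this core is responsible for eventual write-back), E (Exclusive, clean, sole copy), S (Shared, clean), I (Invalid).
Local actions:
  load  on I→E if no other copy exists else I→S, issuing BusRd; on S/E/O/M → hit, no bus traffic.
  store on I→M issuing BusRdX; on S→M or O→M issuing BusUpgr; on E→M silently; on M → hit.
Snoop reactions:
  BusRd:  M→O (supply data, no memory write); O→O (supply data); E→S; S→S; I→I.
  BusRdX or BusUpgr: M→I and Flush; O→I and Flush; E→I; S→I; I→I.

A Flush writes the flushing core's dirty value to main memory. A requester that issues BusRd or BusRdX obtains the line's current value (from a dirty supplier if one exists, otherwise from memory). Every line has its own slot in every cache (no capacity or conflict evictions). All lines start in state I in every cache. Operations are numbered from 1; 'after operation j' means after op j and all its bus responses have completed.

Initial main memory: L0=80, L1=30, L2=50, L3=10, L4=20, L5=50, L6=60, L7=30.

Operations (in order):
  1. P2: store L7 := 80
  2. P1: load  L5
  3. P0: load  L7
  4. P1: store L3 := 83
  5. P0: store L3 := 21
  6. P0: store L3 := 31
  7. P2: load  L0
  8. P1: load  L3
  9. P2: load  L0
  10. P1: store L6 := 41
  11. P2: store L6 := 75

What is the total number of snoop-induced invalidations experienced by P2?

1. P2: store L7 := 80  bus=[BusRdX]  L7: P0=I P1=I P2=M  mem[L7]=30
2. P1: load  L5  bus=[BusRd]  L5: P0=I P1=E P2=I  mem[L5]=50
3. P0: load  L7  bus=[BusRd]  L7: P0=S P1=I P2=O  mem[L7]=30
4. P1: store L3 := 83  bus=[BusRdX]  L3: P0=I P1=M P2=I  mem[L3]=10
5. P0: store L3 := 21  bus=[BusRdX,Flush]  L3: P0=M P1=I P2=I  mem[L3]=83
6. P0: store L3 := 31  bus=[-]  L3: P0=M P1=I P2=I  mem[L3]=83
7. P2: load  L0  bus=[BusRd]  L0: P0=I P1=I P2=E  mem[L0]=80
8. P1: load  L3  bus=[BusRd]  L3: P0=O P1=S P2=I  mem[L3]=83
9. P2: load  L0  bus=[-]  L0: P0=I P1=I P2=E  mem[L0]=80
10. P1: store L6 := 41  bus=[BusRdX]  L6: P0=I P1=M P2=I  mem[L6]=60
11. P2: store L6 := 75  bus=[BusRdX,Flush]  L6: P0=I P1=I P2=M  mem[L6]=41

invalidations = 0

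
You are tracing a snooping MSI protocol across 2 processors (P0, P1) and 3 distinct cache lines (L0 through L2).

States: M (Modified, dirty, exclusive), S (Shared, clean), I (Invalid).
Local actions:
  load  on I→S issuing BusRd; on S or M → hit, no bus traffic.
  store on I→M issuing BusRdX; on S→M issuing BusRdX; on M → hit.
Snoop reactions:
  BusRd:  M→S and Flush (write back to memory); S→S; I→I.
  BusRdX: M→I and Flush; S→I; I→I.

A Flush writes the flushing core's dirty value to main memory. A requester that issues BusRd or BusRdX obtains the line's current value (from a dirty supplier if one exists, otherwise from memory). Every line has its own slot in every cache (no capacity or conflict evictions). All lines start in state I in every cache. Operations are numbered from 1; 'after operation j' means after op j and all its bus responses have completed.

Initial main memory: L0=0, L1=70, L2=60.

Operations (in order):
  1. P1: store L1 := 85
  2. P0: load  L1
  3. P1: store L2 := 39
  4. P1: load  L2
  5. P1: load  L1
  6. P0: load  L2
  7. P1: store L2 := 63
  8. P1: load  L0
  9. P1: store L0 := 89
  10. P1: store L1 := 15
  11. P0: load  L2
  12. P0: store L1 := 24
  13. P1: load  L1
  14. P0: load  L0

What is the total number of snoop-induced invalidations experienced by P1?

step 1: P1: store L1 := 85  ⟶  IM  (L1)  txn=BusRdX  M[L1]=70
step 2: P0: load  L1  ⟶  SS  (L1)  txn=BusRd+Flush  M[L1]=85
step 3: P1: store L2 := 39  ⟶  IM  (L2)  txn=BusRdX  M[L2]=60
step 4: P1: load  L2  ⟶  IM  (L2)  txn=∅  M[L2]=60
step 5: P1: load  L1  ⟶  SS  (L1)  txn=∅  M[L1]=85
step 6: P0: load  L2  ⟶  SS  (L2)  txn=BusRd+Flush  M[L2]=39
step 7: P1: store L2 := 63  ⟶  IM  (L2)  txn=BusRdX  M[L2]=39
step 8: P1: load  L0  ⟶  IS  (L0)  txn=BusRd  M[L0]=0
step 9: P1: store L0 := 89  ⟶  IM  (L0)  txn=BusRdX  M[L0]=0
step 10: P1: store L1 := 15  ⟶  IM  (L1)  txn=BusRdX  M[L1]=85
step 11: P0: load  L2  ⟶  SS  (L2)  txn=BusRd+Flush  M[L2]=63
step 12: P0: store L1 := 24  ⟶  MI  (L1)  txn=BusRdX+Flush  M[L1]=15
step 13: P1: load  L1  ⟶  SS  (L1)  txn=BusRd+Flush  M[L1]=24
step 14: P0: load  L0  ⟶  SS  (L0)  txn=BusRd+Flush  M[L0]=89

invalidations = 1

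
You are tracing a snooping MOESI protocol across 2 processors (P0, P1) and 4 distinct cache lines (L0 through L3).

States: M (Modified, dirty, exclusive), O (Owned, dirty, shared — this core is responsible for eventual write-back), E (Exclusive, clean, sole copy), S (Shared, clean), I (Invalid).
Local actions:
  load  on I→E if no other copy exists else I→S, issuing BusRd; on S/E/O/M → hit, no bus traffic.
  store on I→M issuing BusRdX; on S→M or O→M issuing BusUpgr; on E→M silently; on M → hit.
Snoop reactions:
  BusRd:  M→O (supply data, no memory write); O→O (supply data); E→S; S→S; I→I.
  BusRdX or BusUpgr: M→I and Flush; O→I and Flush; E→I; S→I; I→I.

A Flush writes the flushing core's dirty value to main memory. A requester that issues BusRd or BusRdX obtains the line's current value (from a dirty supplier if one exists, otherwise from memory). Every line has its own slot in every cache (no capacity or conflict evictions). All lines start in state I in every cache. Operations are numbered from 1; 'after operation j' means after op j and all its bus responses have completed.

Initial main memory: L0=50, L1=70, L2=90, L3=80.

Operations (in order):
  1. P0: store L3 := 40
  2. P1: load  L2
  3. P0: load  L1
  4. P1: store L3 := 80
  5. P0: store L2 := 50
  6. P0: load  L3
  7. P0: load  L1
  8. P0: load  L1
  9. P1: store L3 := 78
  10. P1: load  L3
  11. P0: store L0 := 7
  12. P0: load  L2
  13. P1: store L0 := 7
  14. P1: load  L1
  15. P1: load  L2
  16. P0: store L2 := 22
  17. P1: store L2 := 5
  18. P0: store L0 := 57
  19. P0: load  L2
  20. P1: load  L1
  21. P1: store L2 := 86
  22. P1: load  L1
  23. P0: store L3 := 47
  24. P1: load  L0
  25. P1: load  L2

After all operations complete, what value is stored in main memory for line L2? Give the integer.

[1] P0: store L3 := 40 | P0:M(40), P1:I | bus: BusRdX
[2] P1: load  L2 | P0:I, P1:E(90) | bus: BusRd
[3] P0: load  L1 | P0:E(70), P1:I | bus: BusRd
[4] P1: store L3 := 80 | P0:I, P1:M(80) | bus: BusRdX,Flush
[5] P0: store L2 := 50 | P0:M(50), P1:I | bus: BusRdX
[6] P0: load  L3 | P0:S(80), P1:O(80) | bus: BusRd
[7] P0: load  L1 | P0:E(70), P1:I | bus: none
[8] P0: load  L1 | P0:E(70), P1:I | bus: none
[9] P1: store L3 := 78 | P0:I, P1:M(78) | bus: BusUpgr
[10] P1: load  L3 | P0:I, P1:M(78) | bus: none
[11] P0: store L0 := 7 | P0:M(7), P1:I | bus: BusRdX
[12] P0: load  L2 | P0:M(50), P1:I | bus: none
[13] P1: store L0 := 7 | P0:I, P1:M(7) | bus: BusRdX,Flush
[14] P1: load  L1 | P0:S(70), P1:S(70) | bus: BusRd
[15] P1: load  L2 | P0:O(50), P1:S(50) | bus: BusRd
[16] P0: store L2 := 22 | P0:M(22), P1:I | bus: BusUpgr
[17] P1: store L2 := 5 | P0:I, P1:M(5) | bus: BusRdX,Flush
[18] P0: store L0 := 57 | P0:M(57), P1:I | bus: BusRdX,Flush
[19] P0: load  L2 | P0:S(5), P1:O(5) | bus: BusRd
[20] P1: load  L1 | P0:S(70), P1:S(70) | bus: none
[21] P1: store L2 := 86 | P0:I, P1:M(86) | bus: BusUpgr
[22] P1: load  L1 | P0:S(70), P1:S(70) | bus: none
[23] P0: store L3 := 47 | P0:M(47), P1:I | bus: BusRdX,Flush
[24] P1: load  L0 | P0:O(57), P1:S(57) | bus: BusRd
[25] P1: load  L2 | P0:I, P1:M(86) | bus: none

memory[L2] = 22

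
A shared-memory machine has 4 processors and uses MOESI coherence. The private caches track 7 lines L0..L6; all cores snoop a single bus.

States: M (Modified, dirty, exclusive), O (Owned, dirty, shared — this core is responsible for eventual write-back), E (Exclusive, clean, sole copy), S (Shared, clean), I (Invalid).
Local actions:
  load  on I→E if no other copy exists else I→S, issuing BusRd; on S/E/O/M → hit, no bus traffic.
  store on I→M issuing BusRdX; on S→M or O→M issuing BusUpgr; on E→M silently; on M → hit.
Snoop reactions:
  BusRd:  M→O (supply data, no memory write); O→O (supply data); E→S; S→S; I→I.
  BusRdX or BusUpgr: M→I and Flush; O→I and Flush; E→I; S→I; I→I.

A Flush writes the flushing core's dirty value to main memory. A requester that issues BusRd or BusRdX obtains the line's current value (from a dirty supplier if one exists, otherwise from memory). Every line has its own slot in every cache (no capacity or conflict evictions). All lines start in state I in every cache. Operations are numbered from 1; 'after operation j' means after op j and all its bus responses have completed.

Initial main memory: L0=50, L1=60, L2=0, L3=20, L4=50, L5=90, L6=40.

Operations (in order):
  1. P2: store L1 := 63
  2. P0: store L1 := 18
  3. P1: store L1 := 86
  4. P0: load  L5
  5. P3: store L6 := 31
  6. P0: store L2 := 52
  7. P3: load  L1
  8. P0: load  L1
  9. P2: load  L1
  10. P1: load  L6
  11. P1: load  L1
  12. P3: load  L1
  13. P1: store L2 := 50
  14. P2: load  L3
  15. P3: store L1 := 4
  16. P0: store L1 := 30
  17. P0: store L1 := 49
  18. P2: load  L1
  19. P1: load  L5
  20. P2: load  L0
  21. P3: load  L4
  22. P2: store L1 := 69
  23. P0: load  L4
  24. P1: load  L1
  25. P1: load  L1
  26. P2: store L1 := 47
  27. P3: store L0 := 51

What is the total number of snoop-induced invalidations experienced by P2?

1. P2: store L1 := 63  bus=[BusRdX]  L1: P0=I P1=I P2=M P3=I  mem[L1]=60
2. P0: store L1 := 18  bus=[BusRdX,Flush]  L1: P0=M P1=I P2=I P3=I  mem[L1]=63
3. P1: store L1 := 86  bus=[BusRdX,Flush]  L1: P0=I P1=M P2=I P3=I  mem[L1]=18
4. P0: load  L5  bus=[BusRd]  L5: P0=E P1=I P2=I P3=I  mem[L5]=90
5. P3: store L6 := 31  bus=[BusRdX]  L6: P0=I P1=I P2=I P3=M  mem[L6]=40
6. P0: store L2 := 52  bus=[BusRdX]  L2: P0=M P1=I P2=I P3=I  mem[L2]=0
7. P3: load  L1  bus=[BusRd]  L1: P0=I P1=O P2=I P3=S  mem[L1]=18
8. P0: load  L1  bus=[BusRd]  L1: P0=S P1=O P2=I P3=S  mem[L1]=18
9. P2: load  L1  bus=[BusRd]  L1: P0=S P1=O P2=S P3=S  mem[L1]=18
10. P1: load  L6  bus=[BusRd]  L6: P0=I P1=S P2=I P3=O  mem[L6]=40
11. P1: load  L1  bus=[-]  L1: P0=S P1=O P2=S P3=S  mem[L1]=18
12. P3: load  L1  bus=[-]  L1: P0=S P1=O P2=S P3=S  mem[L1]=18
13. P1: store L2 := 50  bus=[BusRdX,Flush]  L2: P0=I P1=M P2=I P3=I  mem[L2]=52
14. P2: load  L3  bus=[BusRd]  L3: P0=I P1=I P2=E P3=I  mem[L3]=20
15. P3: store L1 := 4  bus=[BusUpgr,Flush]  L1: P0=I P1=I P2=I P3=M  mem[L1]=86
16. P0: store L1 := 30  bus=[BusRdX,Flush]  L1: P0=M P1=I P2=I P3=I  mem[L1]=4
17. P0: store L1 := 49  bus=[-]  L1: P0=M P1=I P2=I P3=I  mem[L1]=4
18. P2: load  L1  bus=[BusRd]  L1: P0=O P1=I P2=S P3=I  mem[L1]=4
19. P1: load  L5  bus=[BusRd]  L5: P0=S P1=S P2=I P3=I  mem[L5]=90
20. P2: load  L0  bus=[BusRd]  L0: P0=I P1=I P2=E P3=I  mem[L0]=50
21. P3: load  L4  bus=[BusRd]  L4: P0=I P1=I P2=I P3=E  mem[L4]=50
22. P2: store L1 := 69  bus=[BusUpgr,Flush]  L1: P0=I P1=I P2=M P3=I  mem[L1]=49
23. P0: load  L4  bus=[BusRd]  L4: P0=S P1=I P2=I P3=S  mem[L4]=50
24. P1: load  L1  bus=[BusRd]  L1: P0=I P1=S P2=O P3=I  mem[L1]=49
25. P1: load  L1  bus=[-]  L1: P0=I P1=S P2=O P3=I  mem[L1]=49
26. P2: store L1 := 47  bus=[BusUpgr]  L1: P0=I P1=I P2=M P3=I  mem[L1]=49
27. P3: store L0 := 51  bus=[BusRdX]  L0: P0=I P1=I P2=I P3=M  mem[L0]=50

invalidations = 3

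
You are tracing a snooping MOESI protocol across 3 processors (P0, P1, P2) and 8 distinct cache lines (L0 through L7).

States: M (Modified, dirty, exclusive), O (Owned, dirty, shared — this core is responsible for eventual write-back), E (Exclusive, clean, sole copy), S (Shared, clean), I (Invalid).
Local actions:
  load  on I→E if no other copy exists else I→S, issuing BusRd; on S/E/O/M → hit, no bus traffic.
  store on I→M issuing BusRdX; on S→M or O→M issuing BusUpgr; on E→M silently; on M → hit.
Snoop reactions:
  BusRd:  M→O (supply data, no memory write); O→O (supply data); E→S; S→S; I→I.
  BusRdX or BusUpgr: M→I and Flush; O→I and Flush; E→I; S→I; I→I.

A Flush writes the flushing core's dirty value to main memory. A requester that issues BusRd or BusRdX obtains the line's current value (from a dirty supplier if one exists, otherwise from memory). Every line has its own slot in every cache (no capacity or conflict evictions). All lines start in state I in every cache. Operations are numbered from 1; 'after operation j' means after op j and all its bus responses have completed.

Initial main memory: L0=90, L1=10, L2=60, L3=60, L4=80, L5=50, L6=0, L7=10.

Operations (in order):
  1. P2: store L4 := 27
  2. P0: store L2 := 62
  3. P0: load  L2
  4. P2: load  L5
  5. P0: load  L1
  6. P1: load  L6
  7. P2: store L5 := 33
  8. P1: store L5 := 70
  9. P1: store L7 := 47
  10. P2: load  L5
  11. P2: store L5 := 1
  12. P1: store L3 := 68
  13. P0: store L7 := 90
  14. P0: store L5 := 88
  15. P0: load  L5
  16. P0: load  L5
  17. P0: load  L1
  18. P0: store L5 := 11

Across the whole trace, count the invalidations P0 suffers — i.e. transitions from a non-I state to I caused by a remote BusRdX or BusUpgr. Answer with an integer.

invalidations = 0

step 1: P2: store L4 := 27  ⟶  IIM  (L4)  txn=BusRdX  M[L4]=80
step 2: P0: store L2 := 62  ⟶  MII  (L2)  txn=BusRdX  M[L2]=60
step 3: P0: load  L2  ⟶  MII  (L2)  txn=∅  M[L2]=60
step 4: P2: load  L5  ⟶  IIE  (L5)  txn=BusRd  M[L5]=50
step 5: P0: load  L1  ⟶  EII  (L1)  txn=BusRd  M[L1]=10
step 6: P1: load  L6  ⟶  IEI  (L6)  txn=BusRd  M[L6]=0
step 7: P2: store L5 := 33  ⟶  IIM  (L5)  txn=∅  M[L5]=50
step 8: P1: store L5 := 70  ⟶  IMI  (L5)  txn=BusRdX+Flush  M[L5]=33
step 9: P1: store L7 := 47  ⟶  IMI  (L7)  txn=BusRdX  M[L7]=10
step 10: P2: load  L5  ⟶  IOS  (L5)  txn=BusRd  M[L5]=33
step 11: P2: store L5 := 1  ⟶  IIM  (L5)  txn=BusUpgr+Flush  M[L5]=70
step 12: P1: store L3 := 68  ⟶  IMI  (L3)  txn=BusRdX  M[L3]=60
step 13: P0: store L7 := 90  ⟶  MII  (L7)  txn=BusRdX+Flush  M[L7]=47
step 14: P0: store L5 := 88  ⟶  MII  (L5)  txn=BusRdX+Flush  M[L5]=1
step 15: P0: load  L5  ⟶  MII  (L5)  txn=∅  M[L5]=1
step 16: P0: load  L5  ⟶  MII  (L5)  txn=∅  M[L5]=1
step 17: P0: load  L1  ⟶  EII  (L1)  txn=∅  M[L1]=10
step 18: P0: store L5 := 11  ⟶  MII  (L5)  txn=∅  M[L5]=1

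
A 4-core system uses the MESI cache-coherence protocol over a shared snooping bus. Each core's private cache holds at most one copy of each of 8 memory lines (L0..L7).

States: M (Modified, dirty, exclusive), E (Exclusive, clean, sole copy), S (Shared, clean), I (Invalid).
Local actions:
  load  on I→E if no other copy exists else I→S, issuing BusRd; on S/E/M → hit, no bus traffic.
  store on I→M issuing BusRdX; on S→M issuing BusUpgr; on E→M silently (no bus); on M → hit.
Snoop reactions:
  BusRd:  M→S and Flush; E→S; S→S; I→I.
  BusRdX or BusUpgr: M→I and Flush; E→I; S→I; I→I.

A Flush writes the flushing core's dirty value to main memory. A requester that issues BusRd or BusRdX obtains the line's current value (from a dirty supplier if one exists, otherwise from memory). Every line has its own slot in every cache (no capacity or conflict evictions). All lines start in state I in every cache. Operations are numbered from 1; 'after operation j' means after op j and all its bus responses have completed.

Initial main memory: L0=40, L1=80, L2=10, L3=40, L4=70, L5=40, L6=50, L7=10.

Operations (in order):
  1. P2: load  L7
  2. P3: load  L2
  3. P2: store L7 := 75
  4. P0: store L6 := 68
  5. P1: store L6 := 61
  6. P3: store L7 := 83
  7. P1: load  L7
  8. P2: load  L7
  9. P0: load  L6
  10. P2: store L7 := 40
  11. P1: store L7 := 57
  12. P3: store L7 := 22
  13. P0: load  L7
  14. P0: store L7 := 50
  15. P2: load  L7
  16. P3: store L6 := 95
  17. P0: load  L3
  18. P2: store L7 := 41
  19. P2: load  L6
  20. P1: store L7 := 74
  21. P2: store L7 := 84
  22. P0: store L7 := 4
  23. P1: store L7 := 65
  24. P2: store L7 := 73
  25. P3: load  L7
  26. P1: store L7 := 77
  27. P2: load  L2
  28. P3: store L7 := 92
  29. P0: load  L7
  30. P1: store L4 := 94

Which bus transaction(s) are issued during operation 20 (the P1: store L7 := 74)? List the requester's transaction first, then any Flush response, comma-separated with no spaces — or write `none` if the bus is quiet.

bus = BusRdX,Flush

  op1 P2: load  L7 → I/I/E/I on L7; bus BusRd; mem=10
  op2 P3: load  L2 → I/I/I/E on L2; bus BusRd; mem=10
  op3 P2: store L7 := 75 → I/I/M/I on L7; bus (none); mem=10
  op4 P0: store L6 := 68 → M/I/I/I on L6; bus BusRdX; mem=50
  op5 P1: store L6 := 61 → I/M/I/I on L6; bus BusRdX Flush; mem=68
  op6 P3: store L7 := 83 → I/I/I/M on L7; bus BusRdX Flush; mem=75
  op7 P1: load  L7 → I/S/I/S on L7; bus BusRd Flush; mem=83
  op8 P2: load  L7 → I/S/S/S on L7; bus BusRd; mem=83
  op9 P0: load  L6 → S/S/I/I on L6; bus BusRd Flush; mem=61
  op10 P2: store L7 := 40 → I/I/M/I on L7; bus BusUpgr; mem=83
  op11 P1: store L7 := 57 → I/M/I/I on L7; bus BusRdX Flush; mem=40
  op12 P3: store L7 := 22 → I/I/I/M on L7; bus BusRdX Flush; mem=57
  op13 P0: load  L7 → S/I/I/S on L7; bus BusRd Flush; mem=22
  op14 P0: store L7 := 50 → M/I/I/I on L7; bus BusUpgr; mem=22
  op15 P2: load  L7 → S/I/S/I on L7; bus BusRd Flush; mem=50
  op16 P3: store L6 := 95 → I/I/I/M on L6; bus BusRdX; mem=61
  op17 P0: load  L3 → E/I/I/I on L3; bus BusRd; mem=40
  op18 P2: store L7 := 41 → I/I/M/I on L7; bus BusUpgr; mem=50
  op19 P2: load  L6 → I/I/S/S on L6; bus BusRd Flush; mem=95
  op20 P1: store L7 := 74 → I/M/I/I on L7; bus BusRdX Flush; mem=41
  op21 P2: store L7 := 84 → I/I/M/I on L7; bus BusRdX Flush; mem=74
  op22 P0: store L7 := 4 → M/I/I/I on L7; bus BusRdX Flush; mem=84
  op23 P1: store L7 := 65 → I/M/I/I on L7; bus BusRdX Flush; mem=4
  op24 P2: store L7 := 73 → I/I/M/I on L7; bus BusRdX Flush; mem=65
  op25 P3: load  L7 → I/I/S/S on L7; bus BusRd Flush; mem=73
  op26 P1: store L7 := 77 → I/M/I/I on L7; bus BusRdX; mem=73
  op27 P2: load  L2 → I/I/S/S on L2; bus BusRd; mem=10
  op28 P3: store L7 := 92 → I/I/I/M on L7; bus BusRdX Flush; mem=77
  op29 P0: load  L7 → S/I/I/S on L7; bus BusRd Flush; mem=92
  op30 P1: store L4 := 94 → I/M/I/I on L4; bus BusRdX; mem=70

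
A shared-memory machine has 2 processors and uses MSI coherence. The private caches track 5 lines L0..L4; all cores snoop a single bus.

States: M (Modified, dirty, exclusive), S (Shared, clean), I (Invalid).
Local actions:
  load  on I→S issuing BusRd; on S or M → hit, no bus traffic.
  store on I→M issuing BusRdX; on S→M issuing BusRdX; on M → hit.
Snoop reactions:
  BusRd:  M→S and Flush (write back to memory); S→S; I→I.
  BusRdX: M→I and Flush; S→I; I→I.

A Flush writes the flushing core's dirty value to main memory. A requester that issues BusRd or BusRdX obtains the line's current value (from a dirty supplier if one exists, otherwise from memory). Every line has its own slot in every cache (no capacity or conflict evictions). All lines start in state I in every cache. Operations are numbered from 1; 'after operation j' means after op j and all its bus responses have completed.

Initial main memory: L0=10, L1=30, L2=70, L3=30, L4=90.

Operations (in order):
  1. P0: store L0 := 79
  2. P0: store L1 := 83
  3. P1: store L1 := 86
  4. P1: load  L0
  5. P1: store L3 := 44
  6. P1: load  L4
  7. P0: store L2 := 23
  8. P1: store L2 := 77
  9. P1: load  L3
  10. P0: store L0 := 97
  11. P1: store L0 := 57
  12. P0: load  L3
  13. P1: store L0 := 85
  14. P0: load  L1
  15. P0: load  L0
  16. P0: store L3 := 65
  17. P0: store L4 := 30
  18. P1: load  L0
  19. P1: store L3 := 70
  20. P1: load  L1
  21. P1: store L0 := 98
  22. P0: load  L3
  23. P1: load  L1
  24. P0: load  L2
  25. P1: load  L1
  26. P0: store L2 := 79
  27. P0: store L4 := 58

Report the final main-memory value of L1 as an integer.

1. P0: store L0 := 79  bus=[BusRdX]  L0: P0=M P1=I  mem[L0]=10
2. P0: store L1 := 83  bus=[BusRdX]  L1: P0=M P1=I  mem[L1]=30
3. P1: store L1 := 86  bus=[BusRdX,Flush]  L1: P0=I P1=M  mem[L1]=83
4. P1: load  L0  bus=[BusRd,Flush]  L0: P0=S P1=S  mem[L0]=79
5. P1: store L3 := 44  bus=[BusRdX]  L3: P0=I P1=M  mem[L3]=30
6. P1: load  L4  bus=[BusRd]  L4: P0=I P1=S  mem[L4]=90
7. P0: store L2 := 23  bus=[BusRdX]  L2: P0=M P1=I  mem[L2]=70
8. P1: store L2 := 77  bus=[BusRdX,Flush]  L2: P0=I P1=M  mem[L2]=23
9. P1: load  L3  bus=[-]  L3: P0=I P1=M  mem[L3]=30
10. P0: store L0 := 97  bus=[BusRdX]  L0: P0=M P1=I  mem[L0]=79
11. P1: store L0 := 57  bus=[BusRdX,Flush]  L0: P0=I P1=M  mem[L0]=97
12. P0: load  L3  bus=[BusRd,Flush]  L3: P0=S P1=S  mem[L3]=44
13. P1: store L0 := 85  bus=[-]  L0: P0=I P1=M  mem[L0]=97
14. P0: load  L1  bus=[BusRd,Flush]  L1: P0=S P1=S  mem[L1]=86
15. P0: load  L0  bus=[BusRd,Flush]  L0: P0=S P1=S  mem[L0]=85
16. P0: store L3 := 65  bus=[BusRdX]  L3: P0=M P1=I  mem[L3]=44
17. P0: store L4 := 30  bus=[BusRdX]  L4: P0=M P1=I  mem[L4]=90
18. P1: load  L0  bus=[-]  L0: P0=S P1=S  mem[L0]=85
19. P1: store L3 := 70  bus=[BusRdX,Flush]  L3: P0=I P1=M  mem[L3]=65
20. P1: load  L1  bus=[-]  L1: P0=S P1=S  mem[L1]=86
21. P1: store L0 := 98  bus=[BusRdX]  L0: P0=I P1=M  mem[L0]=85
22. P0: load  L3  bus=[BusRd,Flush]  L3: P0=S P1=S  mem[L3]=70
23. P1: load  L1  bus=[-]  L1: P0=S P1=S  mem[L1]=86
24. P0: load  L2  bus=[BusRd,Flush]  L2: P0=S P1=S  mem[L2]=77
25. P1: load  L1  bus=[-]  L1: P0=S P1=S  mem[L1]=86
26. P0: store L2 := 79  bus=[BusRdX]  L2: P0=M P1=I  mem[L2]=77
27. P0: store L4 := 58  bus=[-]  L4: P0=M P1=I  mem[L4]=90

memory[L1] = 86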